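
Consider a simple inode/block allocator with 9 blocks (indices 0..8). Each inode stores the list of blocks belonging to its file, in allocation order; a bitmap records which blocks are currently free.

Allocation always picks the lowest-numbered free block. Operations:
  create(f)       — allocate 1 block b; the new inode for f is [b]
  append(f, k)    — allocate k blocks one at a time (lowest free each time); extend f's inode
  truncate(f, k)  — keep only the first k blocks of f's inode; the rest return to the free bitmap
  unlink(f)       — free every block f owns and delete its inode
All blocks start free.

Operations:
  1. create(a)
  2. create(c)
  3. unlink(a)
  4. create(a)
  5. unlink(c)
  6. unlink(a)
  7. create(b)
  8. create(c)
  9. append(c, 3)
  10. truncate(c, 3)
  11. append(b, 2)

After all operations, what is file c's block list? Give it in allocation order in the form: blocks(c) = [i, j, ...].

blocks(c) = [1, 2, 3]

create(a): bitmap=F........ | a=[0]
create(c): bitmap=FF....... | a=[0] c=[1]
unlink(a): bitmap=.F....... | c=[1]
create(a): bitmap=FF....... | a=[0] c=[1]
unlink(c): bitmap=F........ | a=[0]
unlink(a): bitmap=......... | 
create(b): bitmap=F........ | b=[0]
create(c): bitmap=FF....... | b=[0] c=[1]
append(c, 3): bitmap=FFFFF.... | b=[0] c=[1, 2, 3, 4]
truncate(c, 3): bitmap=FFFF..... | b=[0] c=[1, 2, 3]
append(b, 2): bitmap=FFFFFF... | b=[0, 4, 5] c=[1, 2, 3]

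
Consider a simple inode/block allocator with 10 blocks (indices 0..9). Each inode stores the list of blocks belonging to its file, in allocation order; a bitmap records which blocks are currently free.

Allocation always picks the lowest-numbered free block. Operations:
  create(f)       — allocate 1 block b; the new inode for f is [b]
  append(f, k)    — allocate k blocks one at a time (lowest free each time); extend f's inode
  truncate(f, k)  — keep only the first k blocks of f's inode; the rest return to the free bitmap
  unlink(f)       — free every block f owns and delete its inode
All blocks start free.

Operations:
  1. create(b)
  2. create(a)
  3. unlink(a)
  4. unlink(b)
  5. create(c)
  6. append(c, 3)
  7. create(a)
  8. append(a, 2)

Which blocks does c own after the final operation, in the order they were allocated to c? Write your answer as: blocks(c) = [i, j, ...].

blocks(c) = [0, 1, 2, 3]

create(b): bitmap=F......... | b=[0]
create(a): bitmap=FF........ | a=[1] b=[0]
unlink(a): bitmap=F......... | b=[0]
unlink(b): bitmap=.......... | 
create(c): bitmap=F......... | c=[0]
append(c, 3): bitmap=FFFF...... | c=[0, 1, 2, 3]
create(a): bitmap=FFFFF..... | a=[4] c=[0, 1, 2, 3]
append(a, 2): bitmap=FFFFFFF... | a=[4, 5, 6] c=[0, 1, 2, 3]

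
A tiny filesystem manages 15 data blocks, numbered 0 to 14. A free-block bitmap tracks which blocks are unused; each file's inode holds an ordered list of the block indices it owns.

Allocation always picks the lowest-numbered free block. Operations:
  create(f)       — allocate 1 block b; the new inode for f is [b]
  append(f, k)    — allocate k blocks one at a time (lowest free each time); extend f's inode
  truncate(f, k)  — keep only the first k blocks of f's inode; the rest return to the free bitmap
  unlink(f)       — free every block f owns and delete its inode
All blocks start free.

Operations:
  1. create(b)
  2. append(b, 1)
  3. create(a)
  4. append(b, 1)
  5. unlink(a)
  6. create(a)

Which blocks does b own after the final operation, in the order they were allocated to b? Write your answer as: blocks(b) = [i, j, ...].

blocks(b) = [0, 1, 3]

create(b): bitmap=F.............. | b=[0]
append(b, 1): bitmap=FF............. | b=[0, 1]
create(a): bitmap=FFF............ | a=[2] b=[0, 1]
append(b, 1): bitmap=FFFF........... | a=[2] b=[0, 1, 3]
unlink(a): bitmap=FF.F........... | b=[0, 1, 3]
create(a): bitmap=FFFF........... | a=[2] b=[0, 1, 3]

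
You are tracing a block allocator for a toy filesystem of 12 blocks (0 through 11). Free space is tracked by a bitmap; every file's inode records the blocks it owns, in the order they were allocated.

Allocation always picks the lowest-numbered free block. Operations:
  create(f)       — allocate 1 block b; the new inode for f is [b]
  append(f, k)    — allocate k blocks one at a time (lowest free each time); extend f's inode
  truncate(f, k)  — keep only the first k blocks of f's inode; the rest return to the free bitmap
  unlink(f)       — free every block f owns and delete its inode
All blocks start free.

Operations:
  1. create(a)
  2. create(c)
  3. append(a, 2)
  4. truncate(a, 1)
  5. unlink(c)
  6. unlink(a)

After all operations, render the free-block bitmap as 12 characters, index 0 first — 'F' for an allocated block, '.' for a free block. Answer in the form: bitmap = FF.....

create(a): bitmap=F........... | a=[0]
create(c): bitmap=FF.......... | a=[0] c=[1]
append(a, 2): bitmap=FFFF........ | a=[0, 2, 3] c=[1]
truncate(a, 1): bitmap=FF.......... | a=[0] c=[1]
unlink(c): bitmap=F........... | a=[0]
unlink(a): bitmap=............ | 

bitmap = ............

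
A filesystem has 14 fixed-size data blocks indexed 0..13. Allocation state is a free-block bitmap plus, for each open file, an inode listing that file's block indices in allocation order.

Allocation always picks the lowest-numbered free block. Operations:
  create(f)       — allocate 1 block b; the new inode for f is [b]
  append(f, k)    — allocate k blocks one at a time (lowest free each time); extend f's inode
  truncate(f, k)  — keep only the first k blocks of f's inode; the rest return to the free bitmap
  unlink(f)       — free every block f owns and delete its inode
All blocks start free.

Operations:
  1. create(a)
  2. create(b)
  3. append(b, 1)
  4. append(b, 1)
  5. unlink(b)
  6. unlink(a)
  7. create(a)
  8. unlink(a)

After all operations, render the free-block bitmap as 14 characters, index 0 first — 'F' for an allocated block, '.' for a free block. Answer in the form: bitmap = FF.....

bitmap = ..............

create(a): bitmap=F............. | a=[0]
create(b): bitmap=FF............ | a=[0] b=[1]
append(b, 1): bitmap=FFF........... | a=[0] b=[1, 2]
append(b, 1): bitmap=FFFF.......... | a=[0] b=[1, 2, 3]
unlink(b): bitmap=F............. | a=[0]
unlink(a): bitmap=.............. | 
create(a): bitmap=F............. | a=[0]
unlink(a): bitmap=.............. | 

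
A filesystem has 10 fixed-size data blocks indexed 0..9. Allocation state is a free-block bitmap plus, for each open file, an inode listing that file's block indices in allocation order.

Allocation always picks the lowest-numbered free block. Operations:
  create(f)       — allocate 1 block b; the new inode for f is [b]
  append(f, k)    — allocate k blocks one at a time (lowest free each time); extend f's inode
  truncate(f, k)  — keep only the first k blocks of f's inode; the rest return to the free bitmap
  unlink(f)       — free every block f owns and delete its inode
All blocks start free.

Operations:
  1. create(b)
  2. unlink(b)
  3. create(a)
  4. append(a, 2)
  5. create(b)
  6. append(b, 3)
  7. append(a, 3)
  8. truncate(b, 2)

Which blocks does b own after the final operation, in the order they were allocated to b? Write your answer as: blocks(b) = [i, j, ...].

blocks(b) = [3, 4]

after create(b) → b:[0]  free=[F.........]
after unlink(b) →   free=[..........]
after create(a) → a:[0]  free=[F.........]
after append(a, 2) → a:[0, 1, 2]  free=[FFF.......]
after create(b) → a:[0, 1, 2], b:[3]  free=[FFFF......]
after append(b, 3) → a:[0, 1, 2], b:[3, 4, 5, 6]  free=[FFFFFFF...]
after append(a, 3) → a:[0, 1, 2, 7, 8, 9], b:[3, 4, 5, 6]  free=[FFFFFFFFFF]
after truncate(b, 2) → a:[0, 1, 2, 7, 8, 9], b:[3, 4]  free=[FFFFF..FFF]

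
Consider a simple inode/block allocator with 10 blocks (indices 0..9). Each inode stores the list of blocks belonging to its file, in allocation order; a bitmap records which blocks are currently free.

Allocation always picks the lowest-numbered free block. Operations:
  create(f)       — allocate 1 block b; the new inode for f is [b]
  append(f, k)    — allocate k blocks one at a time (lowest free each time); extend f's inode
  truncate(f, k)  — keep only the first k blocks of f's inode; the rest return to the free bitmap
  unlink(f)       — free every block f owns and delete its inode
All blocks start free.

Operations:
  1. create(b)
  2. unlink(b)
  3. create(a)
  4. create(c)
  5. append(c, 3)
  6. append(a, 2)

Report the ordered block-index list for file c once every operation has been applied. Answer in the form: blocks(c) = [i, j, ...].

blocks(c) = [1, 2, 3, 4]

[1] create(b) — b=0 (map F.........)
[2] unlink(b) —  (map ..........)
[3] create(a) — a=0 (map F.........)
[4] create(c) — a=0 c=1 (map FF........)
[5] append(c, 3) — a=0 c=1,2,3,4 (map FFFFF.....)
[6] append(a, 2) — a=0,5,6 c=1,2,3,4 (map FFFFFFF...)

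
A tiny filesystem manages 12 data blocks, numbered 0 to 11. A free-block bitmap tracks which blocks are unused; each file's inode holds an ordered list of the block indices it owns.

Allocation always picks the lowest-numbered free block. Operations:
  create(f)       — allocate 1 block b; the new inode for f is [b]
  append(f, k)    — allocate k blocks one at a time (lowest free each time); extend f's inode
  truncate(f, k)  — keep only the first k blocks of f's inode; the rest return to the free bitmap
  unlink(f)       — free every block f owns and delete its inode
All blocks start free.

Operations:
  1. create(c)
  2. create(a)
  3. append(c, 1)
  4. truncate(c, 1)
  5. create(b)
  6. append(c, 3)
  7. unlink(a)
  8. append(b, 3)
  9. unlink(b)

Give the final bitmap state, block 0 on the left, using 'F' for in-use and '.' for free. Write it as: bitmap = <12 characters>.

[1] create(c) — c=0 (map F...........)
[2] create(a) — a=1 c=0 (map FF..........)
[3] append(c, 1) — a=1 c=0,2 (map FFF.........)
[4] truncate(c, 1) — a=1 c=0 (map FF..........)
[5] create(b) — a=1 b=2 c=0 (map FFF.........)
[6] append(c, 3) — a=1 b=2 c=0,3,4,5 (map FFFFFF......)
[7] unlink(a) — b=2 c=0,3,4,5 (map F.FFFF......)
[8] append(b, 3) — b=2,1,6,7 c=0,3,4,5 (map FFFFFFFF....)
[9] unlink(b) — c=0,3,4,5 (map F..FFF......)

bitmap = F..FFF......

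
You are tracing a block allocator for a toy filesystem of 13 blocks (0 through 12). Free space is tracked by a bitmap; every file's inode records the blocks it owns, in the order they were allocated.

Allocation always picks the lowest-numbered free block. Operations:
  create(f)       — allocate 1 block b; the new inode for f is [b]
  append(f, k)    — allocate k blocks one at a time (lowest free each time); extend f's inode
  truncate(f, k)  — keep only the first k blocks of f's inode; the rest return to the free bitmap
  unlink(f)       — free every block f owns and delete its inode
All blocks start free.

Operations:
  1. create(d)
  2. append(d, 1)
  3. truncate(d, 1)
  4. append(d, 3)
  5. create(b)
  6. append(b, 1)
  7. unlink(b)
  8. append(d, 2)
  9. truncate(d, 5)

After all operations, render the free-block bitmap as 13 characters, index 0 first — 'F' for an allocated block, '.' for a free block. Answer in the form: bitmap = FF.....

bitmap = FFFFF........

[1] create(d) — d=0 (map F............)
[2] append(d, 1) — d=0,1 (map FF...........)
[3] truncate(d, 1) — d=0 (map F............)
[4] append(d, 3) — d=0,1,2,3 (map FFFF.........)
[5] create(b) — b=4 d=0,1,2,3 (map FFFFF........)
[6] append(b, 1) — b=4,5 d=0,1,2,3 (map FFFFFF.......)
[7] unlink(b) — d=0,1,2,3 (map FFFF.........)
[8] append(d, 2) — d=0,1,2,3,4,5 (map FFFFFF.......)
[9] truncate(d, 5) — d=0,1,2,3,4 (map FFFFF........)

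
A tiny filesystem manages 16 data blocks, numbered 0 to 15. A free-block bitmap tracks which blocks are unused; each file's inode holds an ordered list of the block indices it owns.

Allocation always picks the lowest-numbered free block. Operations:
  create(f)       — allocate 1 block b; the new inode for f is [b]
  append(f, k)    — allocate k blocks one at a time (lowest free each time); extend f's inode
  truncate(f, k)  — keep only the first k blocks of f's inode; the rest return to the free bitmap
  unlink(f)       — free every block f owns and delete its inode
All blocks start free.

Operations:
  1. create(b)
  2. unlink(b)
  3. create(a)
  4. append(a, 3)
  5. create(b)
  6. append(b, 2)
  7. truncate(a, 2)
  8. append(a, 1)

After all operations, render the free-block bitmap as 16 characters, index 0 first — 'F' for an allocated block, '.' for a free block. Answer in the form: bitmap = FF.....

after create(b) → b:[0]  free=[F...............]
after unlink(b) →   free=[................]
after create(a) → a:[0]  free=[F...............]
after append(a, 3) → a:[0, 1, 2, 3]  free=[FFFF............]
after create(b) → a:[0, 1, 2, 3], b:[4]  free=[FFFFF...........]
after append(b, 2) → a:[0, 1, 2, 3], b:[4, 5, 6]  free=[FFFFFFF.........]
after truncate(a, 2) → a:[0, 1], b:[4, 5, 6]  free=[FF..FFF.........]
after append(a, 1) → a:[0, 1, 2], b:[4, 5, 6]  free=[FFF.FFF.........]

bitmap = FFF.FFF.........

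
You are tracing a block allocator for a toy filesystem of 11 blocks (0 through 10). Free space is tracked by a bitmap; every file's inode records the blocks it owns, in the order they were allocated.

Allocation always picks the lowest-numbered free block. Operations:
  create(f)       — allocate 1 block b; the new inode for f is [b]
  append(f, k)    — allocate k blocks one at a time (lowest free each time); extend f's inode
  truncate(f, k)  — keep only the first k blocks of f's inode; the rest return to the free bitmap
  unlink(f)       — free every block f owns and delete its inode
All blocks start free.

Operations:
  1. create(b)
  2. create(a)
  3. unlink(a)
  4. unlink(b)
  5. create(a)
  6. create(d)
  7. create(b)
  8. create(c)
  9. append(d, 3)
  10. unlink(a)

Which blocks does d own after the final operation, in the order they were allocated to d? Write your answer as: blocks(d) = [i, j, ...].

[1] create(b) — b=0 (map F..........)
[2] create(a) — a=1 b=0 (map FF.........)
[3] unlink(a) — b=0 (map F..........)
[4] unlink(b) —  (map ...........)
[5] create(a) — a=0 (map F..........)
[6] create(d) — a=0 d=1 (map FF.........)
[7] create(b) — a=0 b=2 d=1 (map FFF........)
[8] create(c) — a=0 b=2 c=3 d=1 (map FFFF.......)
[9] append(d, 3) — a=0 b=2 c=3 d=1,4,5,6 (map FFFFFFF....)
[10] unlink(a) — b=2 c=3 d=1,4,5,6 (map .FFFFFF....)

blocks(d) = [1, 4, 5, 6]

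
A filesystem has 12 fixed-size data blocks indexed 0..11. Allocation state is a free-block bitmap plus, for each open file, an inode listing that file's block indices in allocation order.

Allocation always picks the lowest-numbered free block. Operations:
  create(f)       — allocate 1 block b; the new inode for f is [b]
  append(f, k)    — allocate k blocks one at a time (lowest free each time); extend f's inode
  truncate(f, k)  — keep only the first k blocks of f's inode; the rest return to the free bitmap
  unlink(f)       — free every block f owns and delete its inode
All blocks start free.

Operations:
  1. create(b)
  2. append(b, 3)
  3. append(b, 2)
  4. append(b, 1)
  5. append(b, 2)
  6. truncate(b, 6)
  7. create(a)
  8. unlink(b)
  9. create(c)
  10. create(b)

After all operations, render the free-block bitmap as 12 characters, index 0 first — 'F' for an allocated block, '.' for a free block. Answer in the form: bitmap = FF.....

bitmap = FF....F.....

  1. create(b)  ⇒  F...........  {b→[0]}
  2. append(b, 3)  ⇒  FFFF........  {b→[0, 1, 2, 3]}
  3. append(b, 2)  ⇒  FFFFFF......  {b→[0, 1, 2, 3, 4, 5]}
  4. append(b, 1)  ⇒  FFFFFFF.....  {b→[0, 1, 2, 3, 4, 5, 6]}
  5. append(b, 2)  ⇒  FFFFFFFFF...  {b→[0, 1, 2, 3, 4, 5, 6, 7, 8]}
  6. truncate(b, 6)  ⇒  FFFFFF......  {b→[0, 1, 2, 3, 4, 5]}
  7. create(a)  ⇒  FFFFFFF.....  {a→[6]; b→[0, 1, 2, 3, 4, 5]}
  8. unlink(b)  ⇒  ......F.....  {a→[6]}
  9. create(c)  ⇒  F.....F.....  {a→[6]; c→[0]}
  10. create(b)  ⇒  FF....F.....  {a→[6]; b→[1]; c→[0]}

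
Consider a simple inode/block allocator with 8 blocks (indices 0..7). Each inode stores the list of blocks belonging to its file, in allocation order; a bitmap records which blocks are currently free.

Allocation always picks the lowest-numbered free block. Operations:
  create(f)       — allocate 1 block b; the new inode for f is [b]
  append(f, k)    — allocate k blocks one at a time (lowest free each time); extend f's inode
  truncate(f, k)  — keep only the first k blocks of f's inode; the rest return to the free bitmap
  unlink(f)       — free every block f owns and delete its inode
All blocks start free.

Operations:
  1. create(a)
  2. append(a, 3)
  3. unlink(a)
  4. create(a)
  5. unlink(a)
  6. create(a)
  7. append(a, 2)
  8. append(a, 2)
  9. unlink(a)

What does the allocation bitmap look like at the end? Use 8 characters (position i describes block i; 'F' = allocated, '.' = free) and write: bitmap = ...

bitmap = ........

create(a): bitmap=F....... | a=[0]
append(a, 3): bitmap=FFFF.... | a=[0, 1, 2, 3]
unlink(a): bitmap=........ | 
create(a): bitmap=F....... | a=[0]
unlink(a): bitmap=........ | 
create(a): bitmap=F....... | a=[0]
append(a, 2): bitmap=FFF..... | a=[0, 1, 2]
append(a, 2): bitmap=FFFFF... | a=[0, 1, 2, 3, 4]
unlink(a): bitmap=........ | 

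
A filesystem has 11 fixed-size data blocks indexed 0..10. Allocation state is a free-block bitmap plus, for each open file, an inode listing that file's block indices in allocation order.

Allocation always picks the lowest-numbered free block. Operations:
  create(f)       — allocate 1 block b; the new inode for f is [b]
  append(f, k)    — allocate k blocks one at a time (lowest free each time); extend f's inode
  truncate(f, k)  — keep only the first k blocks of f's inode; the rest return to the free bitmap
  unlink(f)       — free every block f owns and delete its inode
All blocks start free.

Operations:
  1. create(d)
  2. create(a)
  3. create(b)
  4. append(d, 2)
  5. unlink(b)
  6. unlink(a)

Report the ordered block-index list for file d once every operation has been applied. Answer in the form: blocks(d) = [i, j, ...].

blocks(d) = [0, 3, 4]

[1] create(d) — d=0 (map F..........)
[2] create(a) — a=1 d=0 (map FF.........)
[3] create(b) — a=1 b=2 d=0 (map FFF........)
[4] append(d, 2) — a=1 b=2 d=0,3,4 (map FFFFF......)
[5] unlink(b) — a=1 d=0,3,4 (map FF.FF......)
[6] unlink(a) — d=0,3,4 (map F..FF......)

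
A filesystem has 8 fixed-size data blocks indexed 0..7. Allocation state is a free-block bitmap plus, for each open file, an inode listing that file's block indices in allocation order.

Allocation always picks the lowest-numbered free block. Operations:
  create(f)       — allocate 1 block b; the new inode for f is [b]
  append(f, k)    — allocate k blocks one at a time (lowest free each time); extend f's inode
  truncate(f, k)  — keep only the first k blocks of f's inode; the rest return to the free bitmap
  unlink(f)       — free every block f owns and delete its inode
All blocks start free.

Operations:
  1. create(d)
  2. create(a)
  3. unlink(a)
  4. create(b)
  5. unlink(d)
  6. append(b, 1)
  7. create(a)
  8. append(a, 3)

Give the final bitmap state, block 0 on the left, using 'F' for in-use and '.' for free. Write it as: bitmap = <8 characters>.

bitmap = FFFFFF..

after create(d) → d:[0]  free=[F.......]
after create(a) → a:[1], d:[0]  free=[FF......]
after unlink(a) → d:[0]  free=[F.......]
after create(b) → b:[1], d:[0]  free=[FF......]
after unlink(d) → b:[1]  free=[.F......]
after append(b, 1) → b:[1, 0]  free=[FF......]
after create(a) → a:[2], b:[1, 0]  free=[FFF.....]
after append(a, 3) → a:[2, 3, 4, 5], b:[1, 0]  free=[FFFFFF..]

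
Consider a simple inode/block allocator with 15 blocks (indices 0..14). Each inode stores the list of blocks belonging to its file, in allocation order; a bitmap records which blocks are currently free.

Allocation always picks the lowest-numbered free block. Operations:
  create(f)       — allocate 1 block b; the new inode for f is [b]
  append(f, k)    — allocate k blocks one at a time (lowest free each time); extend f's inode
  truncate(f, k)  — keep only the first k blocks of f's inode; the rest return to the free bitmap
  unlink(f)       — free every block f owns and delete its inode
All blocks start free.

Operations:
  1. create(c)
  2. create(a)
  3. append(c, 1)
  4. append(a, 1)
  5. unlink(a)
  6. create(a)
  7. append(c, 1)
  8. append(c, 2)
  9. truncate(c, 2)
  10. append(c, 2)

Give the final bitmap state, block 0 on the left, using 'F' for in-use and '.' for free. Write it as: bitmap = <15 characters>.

  1. create(c)  ⇒  F..............  {c→[0]}
  2. create(a)  ⇒  FF.............  {a→[1]; c→[0]}
  3. append(c, 1)  ⇒  FFF............  {a→[1]; c→[0, 2]}
  4. append(a, 1)  ⇒  FFFF...........  {a→[1, 3]; c→[0, 2]}
  5. unlink(a)  ⇒  F.F............  {c→[0, 2]}
  6. create(a)  ⇒  FFF............  {a→[1]; c→[0, 2]}
  7. append(c, 1)  ⇒  FFFF...........  {a→[1]; c→[0, 2, 3]}
  8. append(c, 2)  ⇒  FFFFFF.........  {a→[1]; c→[0, 2, 3, 4, 5]}
  9. truncate(c, 2)  ⇒  FFF............  {a→[1]; c→[0, 2]}
  10. append(c, 2)  ⇒  FFFFF..........  {a→[1]; c→[0, 2, 3, 4]}

bitmap = FFFFF..........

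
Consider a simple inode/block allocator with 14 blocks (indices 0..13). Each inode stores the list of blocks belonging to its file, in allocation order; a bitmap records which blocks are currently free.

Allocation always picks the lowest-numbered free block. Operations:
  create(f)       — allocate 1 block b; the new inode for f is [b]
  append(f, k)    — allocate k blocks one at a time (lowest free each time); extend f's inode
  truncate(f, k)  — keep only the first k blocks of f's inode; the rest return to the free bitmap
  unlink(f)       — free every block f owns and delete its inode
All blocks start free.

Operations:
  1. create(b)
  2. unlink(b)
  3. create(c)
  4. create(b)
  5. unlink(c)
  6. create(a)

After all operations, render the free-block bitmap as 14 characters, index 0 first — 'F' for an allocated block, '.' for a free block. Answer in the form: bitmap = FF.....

bitmap = FF............

[1] create(b) — b=0 (map F.............)
[2] unlink(b) —  (map ..............)
[3] create(c) — c=0 (map F.............)
[4] create(b) — b=1 c=0 (map FF............)
[5] unlink(c) — b=1 (map .F............)
[6] create(a) — a=0 b=1 (map FF............)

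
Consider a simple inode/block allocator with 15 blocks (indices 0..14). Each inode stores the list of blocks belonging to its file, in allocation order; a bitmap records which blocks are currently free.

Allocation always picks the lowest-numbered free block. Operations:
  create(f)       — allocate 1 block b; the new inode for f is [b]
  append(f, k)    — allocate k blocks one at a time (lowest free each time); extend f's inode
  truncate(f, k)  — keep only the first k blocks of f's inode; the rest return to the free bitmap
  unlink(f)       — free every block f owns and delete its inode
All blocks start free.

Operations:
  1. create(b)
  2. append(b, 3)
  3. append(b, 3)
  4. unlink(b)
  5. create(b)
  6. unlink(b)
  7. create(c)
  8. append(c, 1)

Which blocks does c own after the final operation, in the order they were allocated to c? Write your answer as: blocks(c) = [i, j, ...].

  1. create(b)  ⇒  F..............  {b→[0]}
  2. append(b, 3)  ⇒  FFFF...........  {b→[0, 1, 2, 3]}
  3. append(b, 3)  ⇒  FFFFFFF........  {b→[0, 1, 2, 3, 4, 5, 6]}
  4. unlink(b)  ⇒  ...............  {}
  5. create(b)  ⇒  F..............  {b→[0]}
  6. unlink(b)  ⇒  ...............  {}
  7. create(c)  ⇒  F..............  {c→[0]}
  8. append(c, 1)  ⇒  FF.............  {c→[0, 1]}

blocks(c) = [0, 1]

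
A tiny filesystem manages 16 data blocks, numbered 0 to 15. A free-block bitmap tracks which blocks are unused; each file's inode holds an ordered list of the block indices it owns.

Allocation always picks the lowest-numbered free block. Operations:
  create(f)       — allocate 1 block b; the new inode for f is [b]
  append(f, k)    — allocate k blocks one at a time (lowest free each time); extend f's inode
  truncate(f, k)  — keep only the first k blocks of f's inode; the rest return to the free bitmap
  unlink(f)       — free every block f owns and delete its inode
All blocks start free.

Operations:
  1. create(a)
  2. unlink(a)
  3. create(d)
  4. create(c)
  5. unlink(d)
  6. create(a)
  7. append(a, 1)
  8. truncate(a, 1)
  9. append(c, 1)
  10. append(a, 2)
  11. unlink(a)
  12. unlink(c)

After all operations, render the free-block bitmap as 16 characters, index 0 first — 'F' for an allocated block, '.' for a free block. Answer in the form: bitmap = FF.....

[1] create(a) — a=0 (map F...............)
[2] unlink(a) —  (map ................)
[3] create(d) — d=0 (map F...............)
[4] create(c) — c=1 d=0 (map FF..............)
[5] unlink(d) — c=1 (map .F..............)
[6] create(a) — a=0 c=1 (map FF..............)
[7] append(a, 1) — a=0,2 c=1 (map FFF.............)
[8] truncate(a, 1) — a=0 c=1 (map FF..............)
[9] append(c, 1) — a=0 c=1,2 (map FFF.............)
[10] append(a, 2) — a=0,3,4 c=1,2 (map FFFFF...........)
[11] unlink(a) — c=1,2 (map .FF.............)
[12] unlink(c) —  (map ................)

bitmap = ................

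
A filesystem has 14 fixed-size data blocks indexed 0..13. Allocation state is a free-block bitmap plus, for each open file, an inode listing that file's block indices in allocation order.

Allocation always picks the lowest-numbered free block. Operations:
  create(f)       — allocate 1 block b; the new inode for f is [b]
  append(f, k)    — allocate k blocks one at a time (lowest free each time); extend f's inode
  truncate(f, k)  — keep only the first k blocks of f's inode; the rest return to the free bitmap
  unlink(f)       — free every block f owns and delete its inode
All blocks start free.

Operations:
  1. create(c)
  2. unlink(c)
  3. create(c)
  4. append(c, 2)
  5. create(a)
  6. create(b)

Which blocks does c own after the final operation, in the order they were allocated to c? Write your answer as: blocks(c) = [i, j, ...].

blocks(c) = [0, 1, 2]

[1] create(c) — c=0 (map F.............)
[2] unlink(c) —  (map ..............)
[3] create(c) — c=0 (map F.............)
[4] append(c, 2) — c=0,1,2 (map FFF...........)
[5] create(a) — a=3 c=0,1,2 (map FFFF..........)
[6] create(b) — a=3 b=4 c=0,1,2 (map FFFFF.........)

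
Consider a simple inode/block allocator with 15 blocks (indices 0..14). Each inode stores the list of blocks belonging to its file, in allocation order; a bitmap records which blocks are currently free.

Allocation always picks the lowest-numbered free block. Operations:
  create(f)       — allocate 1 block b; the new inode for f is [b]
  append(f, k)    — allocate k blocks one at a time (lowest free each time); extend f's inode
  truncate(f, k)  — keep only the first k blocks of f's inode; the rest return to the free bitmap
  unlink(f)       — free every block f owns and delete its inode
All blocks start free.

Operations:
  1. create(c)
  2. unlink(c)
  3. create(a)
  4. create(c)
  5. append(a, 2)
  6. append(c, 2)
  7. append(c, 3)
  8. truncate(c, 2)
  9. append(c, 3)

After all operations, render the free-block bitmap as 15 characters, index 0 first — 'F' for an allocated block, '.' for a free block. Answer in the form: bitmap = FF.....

bitmap = FFFFFFFF.......

[1] create(c) — c=0 (map F..............)
[2] unlink(c) —  (map ...............)
[3] create(a) — a=0 (map F..............)
[4] create(c) — a=0 c=1 (map FF.............)
[5] append(a, 2) — a=0,2,3 c=1 (map FFFF...........)
[6] append(c, 2) — a=0,2,3 c=1,4,5 (map FFFFFF.........)
[7] append(c, 3) — a=0,2,3 c=1,4,5,6,7,8 (map FFFFFFFFF......)
[8] truncate(c, 2) — a=0,2,3 c=1,4 (map FFFFF..........)
[9] append(c, 3) — a=0,2,3 c=1,4,5,6,7 (map FFFFFFFF.......)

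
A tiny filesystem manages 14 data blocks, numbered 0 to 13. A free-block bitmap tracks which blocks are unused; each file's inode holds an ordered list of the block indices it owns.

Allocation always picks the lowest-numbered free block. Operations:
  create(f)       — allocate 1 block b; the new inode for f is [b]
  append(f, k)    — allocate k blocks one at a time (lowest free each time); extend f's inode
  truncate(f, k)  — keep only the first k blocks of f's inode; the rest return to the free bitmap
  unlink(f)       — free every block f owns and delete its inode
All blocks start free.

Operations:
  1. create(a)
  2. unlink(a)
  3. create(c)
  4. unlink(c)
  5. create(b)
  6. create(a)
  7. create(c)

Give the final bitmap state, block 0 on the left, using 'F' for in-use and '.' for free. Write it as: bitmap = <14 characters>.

bitmap = FFF...........

[1] create(a) — a=0 (map F.............)
[2] unlink(a) —  (map ..............)
[3] create(c) — c=0 (map F.............)
[4] unlink(c) —  (map ..............)
[5] create(b) — b=0 (map F.............)
[6] create(a) — a=1 b=0 (map FF............)
[7] create(c) — a=1 b=0 c=2 (map FFF...........)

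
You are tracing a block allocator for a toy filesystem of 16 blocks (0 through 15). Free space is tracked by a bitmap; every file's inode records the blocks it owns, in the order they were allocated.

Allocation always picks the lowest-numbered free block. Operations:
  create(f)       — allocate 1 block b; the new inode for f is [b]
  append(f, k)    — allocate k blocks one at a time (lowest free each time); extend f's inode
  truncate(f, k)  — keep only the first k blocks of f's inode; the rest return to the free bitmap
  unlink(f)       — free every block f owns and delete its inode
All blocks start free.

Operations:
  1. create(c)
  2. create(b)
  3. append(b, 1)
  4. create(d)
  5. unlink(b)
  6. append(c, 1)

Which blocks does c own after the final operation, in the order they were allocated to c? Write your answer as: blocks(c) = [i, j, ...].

blocks(c) = [0, 1]

create(c): bitmap=F............... | c=[0]
create(b): bitmap=FF.............. | b=[1] c=[0]
append(b, 1): bitmap=FFF............. | b=[1, 2] c=[0]
create(d): bitmap=FFFF............ | b=[1, 2] c=[0] d=[3]
unlink(b): bitmap=F..F............ | c=[0] d=[3]
append(c, 1): bitmap=FF.F............ | c=[0, 1] d=[3]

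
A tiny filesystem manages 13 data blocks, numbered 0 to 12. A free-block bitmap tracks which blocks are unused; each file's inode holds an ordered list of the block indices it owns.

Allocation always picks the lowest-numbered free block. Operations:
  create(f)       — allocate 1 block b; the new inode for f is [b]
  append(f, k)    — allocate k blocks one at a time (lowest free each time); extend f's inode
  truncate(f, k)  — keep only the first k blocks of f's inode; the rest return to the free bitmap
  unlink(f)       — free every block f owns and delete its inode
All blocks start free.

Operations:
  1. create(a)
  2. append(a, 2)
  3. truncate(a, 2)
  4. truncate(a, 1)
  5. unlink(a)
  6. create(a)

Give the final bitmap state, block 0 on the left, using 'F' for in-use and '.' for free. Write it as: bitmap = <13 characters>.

[1] create(a) — a=0 (map F............)
[2] append(a, 2) — a=0,1,2 (map FFF..........)
[3] truncate(a, 2) — a=0,1 (map FF...........)
[4] truncate(a, 1) — a=0 (map F............)
[5] unlink(a) —  (map .............)
[6] create(a) — a=0 (map F............)

bitmap = F............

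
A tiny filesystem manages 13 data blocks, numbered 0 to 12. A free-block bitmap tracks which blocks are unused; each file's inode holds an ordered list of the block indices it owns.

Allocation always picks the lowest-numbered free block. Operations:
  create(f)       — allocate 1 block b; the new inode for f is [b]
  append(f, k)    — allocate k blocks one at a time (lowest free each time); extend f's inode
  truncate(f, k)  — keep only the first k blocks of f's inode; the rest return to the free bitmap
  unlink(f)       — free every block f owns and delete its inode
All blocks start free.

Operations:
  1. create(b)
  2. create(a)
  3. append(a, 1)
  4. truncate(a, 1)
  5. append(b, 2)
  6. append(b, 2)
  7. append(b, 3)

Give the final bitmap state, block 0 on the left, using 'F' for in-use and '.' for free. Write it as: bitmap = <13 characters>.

bitmap = FFFFFFFFF....

create(b): bitmap=F............ | b=[0]
create(a): bitmap=FF........... | a=[1] b=[0]
append(a, 1): bitmap=FFF.......... | a=[1, 2] b=[0]
truncate(a, 1): bitmap=FF........... | a=[1] b=[0]
append(b, 2): bitmap=FFFF......... | a=[1] b=[0, 2, 3]
append(b, 2): bitmap=FFFFFF....... | a=[1] b=[0, 2, 3, 4, 5]
append(b, 3): bitmap=FFFFFFFFF.... | a=[1] b=[0, 2, 3, 4, 5, 6, 7, 8]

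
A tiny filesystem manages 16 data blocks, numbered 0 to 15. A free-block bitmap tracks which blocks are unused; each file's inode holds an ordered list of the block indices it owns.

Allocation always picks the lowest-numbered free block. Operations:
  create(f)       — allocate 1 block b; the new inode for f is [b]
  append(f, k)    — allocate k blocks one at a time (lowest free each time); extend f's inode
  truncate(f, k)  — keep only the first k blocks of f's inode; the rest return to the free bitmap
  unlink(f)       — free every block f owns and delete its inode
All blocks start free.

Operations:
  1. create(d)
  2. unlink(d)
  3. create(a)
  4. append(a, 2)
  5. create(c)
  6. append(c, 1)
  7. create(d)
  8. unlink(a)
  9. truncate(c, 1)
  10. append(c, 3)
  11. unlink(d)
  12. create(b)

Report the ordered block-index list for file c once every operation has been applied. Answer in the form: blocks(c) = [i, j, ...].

blocks(c) = [3, 0, 1, 2]

create(d): bitmap=F............... | d=[0]
unlink(d): bitmap=................ | 
create(a): bitmap=F............... | a=[0]
append(a, 2): bitmap=FFF............. | a=[0, 1, 2]
create(c): bitmap=FFFF............ | a=[0, 1, 2] c=[3]
append(c, 1): bitmap=FFFFF........... | a=[0, 1, 2] c=[3, 4]
create(d): bitmap=FFFFFF.......... | a=[0, 1, 2] c=[3, 4] d=[5]
unlink(a): bitmap=...FFF.......... | c=[3, 4] d=[5]
truncate(c, 1): bitmap=...F.F.......... | c=[3] d=[5]
append(c, 3): bitmap=FFFF.F.......... | c=[3, 0, 1, 2] d=[5]
unlink(d): bitmap=FFFF............ | c=[3, 0, 1, 2]
create(b): bitmap=FFFFF........... | b=[4] c=[3, 0, 1, 2]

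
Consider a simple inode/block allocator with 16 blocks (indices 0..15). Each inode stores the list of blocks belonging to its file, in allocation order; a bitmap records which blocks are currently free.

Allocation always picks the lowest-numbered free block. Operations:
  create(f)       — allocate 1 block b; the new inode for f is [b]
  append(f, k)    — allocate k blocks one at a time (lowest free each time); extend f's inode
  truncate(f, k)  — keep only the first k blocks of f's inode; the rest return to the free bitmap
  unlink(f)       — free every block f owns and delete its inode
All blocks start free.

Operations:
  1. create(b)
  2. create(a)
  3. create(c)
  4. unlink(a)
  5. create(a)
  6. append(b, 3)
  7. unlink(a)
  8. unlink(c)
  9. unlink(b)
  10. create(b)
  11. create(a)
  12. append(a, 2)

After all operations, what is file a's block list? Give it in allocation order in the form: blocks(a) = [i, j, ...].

blocks(a) = [1, 2, 3]

[1] create(b) — b=0 (map F...............)
[2] create(a) — a=1 b=0 (map FF..............)
[3] create(c) — a=1 b=0 c=2 (map FFF.............)
[4] unlink(a) — b=0 c=2 (map F.F.............)
[5] create(a) — a=1 b=0 c=2 (map FFF.............)
[6] append(b, 3) — a=1 b=0,3,4,5 c=2 (map FFFFFF..........)
[7] unlink(a) — b=0,3,4,5 c=2 (map F.FFFF..........)
[8] unlink(c) — b=0,3,4,5 (map F..FFF..........)
[9] unlink(b) —  (map ................)
[10] create(b) — b=0 (map F...............)
[11] create(a) — a=1 b=0 (map FF..............)
[12] append(a, 2) — a=1,2,3 b=0 (map FFFF............)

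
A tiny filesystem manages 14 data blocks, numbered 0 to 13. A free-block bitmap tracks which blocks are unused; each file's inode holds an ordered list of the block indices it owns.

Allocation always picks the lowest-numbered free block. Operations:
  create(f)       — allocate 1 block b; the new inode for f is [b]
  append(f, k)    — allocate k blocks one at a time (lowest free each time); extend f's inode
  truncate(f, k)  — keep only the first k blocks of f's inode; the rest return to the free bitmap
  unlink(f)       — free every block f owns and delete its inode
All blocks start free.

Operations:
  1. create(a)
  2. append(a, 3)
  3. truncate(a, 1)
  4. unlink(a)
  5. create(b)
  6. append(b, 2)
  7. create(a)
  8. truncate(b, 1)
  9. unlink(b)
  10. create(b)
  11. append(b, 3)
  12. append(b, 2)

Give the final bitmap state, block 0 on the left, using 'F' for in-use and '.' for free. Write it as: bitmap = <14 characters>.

bitmap = FFFFFFF.......

after create(a) → a:[0]  free=[F.............]
after append(a, 3) → a:[0, 1, 2, 3]  free=[FFFF..........]
after truncate(a, 1) → a:[0]  free=[F.............]
after unlink(a) →   free=[..............]
after create(b) → b:[0]  free=[F.............]
after append(b, 2) → b:[0, 1, 2]  free=[FFF...........]
after create(a) → a:[3], b:[0, 1, 2]  free=[FFFF..........]
after truncate(b, 1) → a:[3], b:[0]  free=[F..F..........]
after unlink(b) → a:[3]  free=[...F..........]
after create(b) → a:[3], b:[0]  free=[F..F..........]
after append(b, 3) → a:[3], b:[0, 1, 2, 4]  free=[FFFFF.........]
after append(b, 2) → a:[3], b:[0, 1, 2, 4, 5, 6]  free=[FFFFFFF.......]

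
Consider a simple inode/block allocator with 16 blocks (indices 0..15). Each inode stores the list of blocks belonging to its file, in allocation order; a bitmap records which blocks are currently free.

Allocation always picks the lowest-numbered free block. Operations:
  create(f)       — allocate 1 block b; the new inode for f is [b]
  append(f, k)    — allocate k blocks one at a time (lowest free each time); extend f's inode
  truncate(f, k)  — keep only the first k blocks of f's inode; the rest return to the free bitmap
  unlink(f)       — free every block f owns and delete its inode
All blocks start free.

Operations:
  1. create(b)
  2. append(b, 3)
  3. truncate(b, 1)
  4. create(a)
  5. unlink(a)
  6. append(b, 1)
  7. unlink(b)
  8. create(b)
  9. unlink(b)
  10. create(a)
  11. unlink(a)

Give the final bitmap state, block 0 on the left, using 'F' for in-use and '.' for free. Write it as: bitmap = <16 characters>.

bitmap = ................

create(b): bitmap=F............... | b=[0]
append(b, 3): bitmap=FFFF............ | b=[0, 1, 2, 3]
truncate(b, 1): bitmap=F............... | b=[0]
create(a): bitmap=FF.............. | a=[1] b=[0]
unlink(a): bitmap=F............... | b=[0]
append(b, 1): bitmap=FF.............. | b=[0, 1]
unlink(b): bitmap=................ | 
create(b): bitmap=F............... | b=[0]
unlink(b): bitmap=................ | 
create(a): bitmap=F............... | a=[0]
unlink(a): bitmap=................ | 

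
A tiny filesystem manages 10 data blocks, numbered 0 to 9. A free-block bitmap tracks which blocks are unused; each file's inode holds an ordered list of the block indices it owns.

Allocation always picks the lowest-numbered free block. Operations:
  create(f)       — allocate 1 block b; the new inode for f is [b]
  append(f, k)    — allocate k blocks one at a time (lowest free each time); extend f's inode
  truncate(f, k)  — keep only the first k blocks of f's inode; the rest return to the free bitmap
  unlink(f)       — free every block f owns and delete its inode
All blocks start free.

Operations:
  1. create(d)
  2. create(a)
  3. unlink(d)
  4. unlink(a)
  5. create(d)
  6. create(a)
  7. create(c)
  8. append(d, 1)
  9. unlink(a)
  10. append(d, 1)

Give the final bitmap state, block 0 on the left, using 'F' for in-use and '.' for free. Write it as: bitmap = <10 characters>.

after create(d) → d:[0]  free=[F.........]
after create(a) → a:[1], d:[0]  free=[FF........]
after unlink(d) → a:[1]  free=[.F........]
after unlink(a) →   free=[..........]
after create(d) → d:[0]  free=[F.........]
after create(a) → a:[1], d:[0]  free=[FF........]
after create(c) → a:[1], c:[2], d:[0]  free=[FFF.......]
after append(d, 1) → a:[1], c:[2], d:[0, 3]  free=[FFFF......]
after unlink(a) → c:[2], d:[0, 3]  free=[F.FF......]
after append(d, 1) → c:[2], d:[0, 3, 1]  free=[FFFF......]

bitmap = FFFF......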